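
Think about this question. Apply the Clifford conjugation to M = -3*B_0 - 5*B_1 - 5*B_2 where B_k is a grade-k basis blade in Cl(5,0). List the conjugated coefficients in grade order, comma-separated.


Clifford conjugate sign for grade k: (-1)^(k(k+1)/2)
Grade 0: (-1)^(0*1/2) = (-1)^0 = 1, coeff -3 -> -3
Grade 1: (-1)^(1*2/2) = (-1)^1 = -1, coeff -5 -> 5
Grade 2: (-1)^(2*3/2) = (-1)^3 = -1, coeff -5 -> 5
Conjugated coefficients: -3, 5, 5


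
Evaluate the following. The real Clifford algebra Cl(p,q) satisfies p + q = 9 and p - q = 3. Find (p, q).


We need p + q = 9 and p - q = 3.
Adding: 2p = 9 + 3 = 12, so p = 6.
Then q = 9 - 6 = 3.
(p, q) = (6, 3)


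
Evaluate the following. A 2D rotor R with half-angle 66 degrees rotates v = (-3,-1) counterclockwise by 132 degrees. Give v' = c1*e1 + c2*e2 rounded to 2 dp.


Rotor R = cos(66deg) - sin(66deg)*e12
Rotation angle theta = 2 * 66 = 132 degrees
v' = R*v*~R rotates v by theta.
cos(132deg) = -0.6691, sin(132deg) = 0.7431
v'_1 = -3*cos(132deg) - (-1)*sin(132deg)
= -3*(-0.6691) - (-1)*0.7431
= 2.75
v'_2 = -3*sin(132deg) + (-1)*cos(132deg)
= -3*0.7431 + (-1)*(-0.6691)
= -1.56
v' = 2.75*e1 - 1.56*e2


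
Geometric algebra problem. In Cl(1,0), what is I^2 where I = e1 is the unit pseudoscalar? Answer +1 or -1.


The pseudoscalar I = e1...e_n (product of all n generators) of Cl(p,q) satisfies I^2 = (-1)^(q + n(n-1)/2).
p = 1, q = 0, n = p + q = 1
n(n-1)/2 = 1 * 0 / 2 = 0
Exponent = q + n(n-1)/2 = 0 + 0 = 0
I^2 = (-1)^0 = +1


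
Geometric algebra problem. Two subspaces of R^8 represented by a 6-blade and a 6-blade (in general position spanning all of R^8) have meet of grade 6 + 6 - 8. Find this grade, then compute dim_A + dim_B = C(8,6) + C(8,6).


Meet grade = grade(A) + grade(B) - n
= 6 + 6 - 8 = 4
C(8,6) = 28
C(8,6) = 28
dim_A + dim_B = 28 + 28 = 56


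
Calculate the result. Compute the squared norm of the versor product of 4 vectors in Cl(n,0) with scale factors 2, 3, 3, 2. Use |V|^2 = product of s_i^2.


Each vector v_i has |v_i|^2 = s_i^2
Squared scales: 2^2 = 4, 3^2 = 9, 3^2 = 9, 2^2 = 4
|V|^2 = 4 * 9 * 9 * 4
= 1296


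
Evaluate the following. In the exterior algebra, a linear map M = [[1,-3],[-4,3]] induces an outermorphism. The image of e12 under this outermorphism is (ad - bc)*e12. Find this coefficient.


The outermorphism of a linear map f sends e1^e2 to f(e1)^f(e2).
f(e1) = 1*e1 - 4*e2
f(e2) = -3*e1 + 3*e2
f(e1) ^ f(e2) = (1*e1 - 4*e2) ^ (-3*e1 + 3*e2)
= 1*3*e12 + (-4)*(-3)*e21
= (3 - 12)*e12
= -9*e12
Coefficient = -9


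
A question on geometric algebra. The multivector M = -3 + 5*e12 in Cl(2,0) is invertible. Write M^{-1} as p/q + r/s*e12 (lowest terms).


M = -3 + 5*e12, where e12^2 = -1.
Since M commutes with its reverse ~M = a - b*e12, M * ~M = a^2 - b^2*e12^2 = a^2 + b^2.
So M^{-1} = ~M / (a^2 + b^2) = (a - b*e12)/(a^2 + b^2).
a^2 + b^2 = 9 + 25 = 34
Scalar part = -3/34 = -3/34
Bivector coeff = -5/34 = -5/34
M^{-1} = -3/34 - 5/34*e12


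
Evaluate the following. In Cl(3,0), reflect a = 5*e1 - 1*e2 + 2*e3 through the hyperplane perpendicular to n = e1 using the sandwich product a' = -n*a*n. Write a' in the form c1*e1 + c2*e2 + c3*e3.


Reflection formula: a' = -n*a*n, with n = e1 (unit vector, n^2 = 1).
For reflection through hyperplane perp to e1:
The component along e1 flips sign, others stay.
a = (5, -1, 2)
a' = (-5, -1, 2)
a' = -5*e1 - 1*e2 + 2*e3


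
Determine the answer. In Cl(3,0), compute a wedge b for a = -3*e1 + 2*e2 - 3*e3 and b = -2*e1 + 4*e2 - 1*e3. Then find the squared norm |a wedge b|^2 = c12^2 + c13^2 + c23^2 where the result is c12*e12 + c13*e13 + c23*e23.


a wedge b = (a1*b2 - a2*b1)*e12 + (a1*b3 - a3*b1)*e13 + (a2*b3 - a3*b2)*e23
e12 coeff: (-3)*4 - 2*(-2) = -12 - (-4) = -8
e13 coeff: (-3)*(-1) - (-3)*(-2) = 3 - 6 = -3
e23 coeff: 2*(-1) - (-3)*4 = -2 - (-12) = 10
|a wedge b|^2 = (-8)^2 + (-3)^2 + 10^2
= 64 + 9 + 100
= 173


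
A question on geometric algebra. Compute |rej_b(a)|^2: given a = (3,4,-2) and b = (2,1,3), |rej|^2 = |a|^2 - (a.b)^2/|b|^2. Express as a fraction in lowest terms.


|a|^2 = 3^2 + 4^2 + (-2)^2 = 29
|b|^2 = 2^2 + 1^2 + 3^2 = 14
a . b = 3*2 + 4*1 + (-2)*3 = 4
(a.b)^2 = 4^2 = 16
|rej|^2 = 29 - 16/14
= (406 - 16)/14
= 390/14
In lowest terms: 195/7


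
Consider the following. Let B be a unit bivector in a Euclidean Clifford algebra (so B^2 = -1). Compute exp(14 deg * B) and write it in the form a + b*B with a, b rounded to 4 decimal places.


For a unit bivector B with B^2 = -1, the exponential series gives
e^(theta*B) = cos(theta) + sin(theta)*B (the GA analogue of Euler's formula).
theta = 14 degrees = 0.244346 rad
cos(14 deg) = 0.9703
sin(14 deg) = 0.2419
exp(theta*B) = 0.9703 + 0.2419*B


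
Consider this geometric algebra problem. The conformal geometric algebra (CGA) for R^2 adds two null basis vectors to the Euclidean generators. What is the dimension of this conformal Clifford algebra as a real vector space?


The conformal model of R^2 uses Cl(3,1): the 2 Euclidean generators plus two extra orthogonal generators e+ (e+^2 = +1) and e- (e-^2 = -1), from which the null vectors e0, einf are built.
Number of generators m = 2 + 2 = 4.
dim Cl(p,q) = 2^m = 2^4 = 16


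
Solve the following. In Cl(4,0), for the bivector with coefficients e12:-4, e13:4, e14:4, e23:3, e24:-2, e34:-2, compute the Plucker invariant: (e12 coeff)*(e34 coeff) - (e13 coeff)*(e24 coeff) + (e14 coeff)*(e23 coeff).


Plucker relation: af - be + cd
a*f = (-4)*(-2) = 8
b*e = 4*(-2) = -8
c*d = 4*3 = 12
af - be + cd = 8 - (-8) + 12
= 28


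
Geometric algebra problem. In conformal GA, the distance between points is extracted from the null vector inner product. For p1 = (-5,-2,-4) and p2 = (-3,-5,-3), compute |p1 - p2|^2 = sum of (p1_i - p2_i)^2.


p1 - p2 = (-2, 3, -1)
|p1 - p2|^2 = (-2)^2 + 3^2 + (-1)^2
= 4 + 9 + 1
= 14


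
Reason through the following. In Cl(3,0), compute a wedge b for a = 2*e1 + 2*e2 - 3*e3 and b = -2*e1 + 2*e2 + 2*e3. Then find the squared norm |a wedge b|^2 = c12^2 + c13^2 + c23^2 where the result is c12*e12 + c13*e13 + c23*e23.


a wedge b = (a1*b2 - a2*b1)*e12 + (a1*b3 - a3*b1)*e13 + (a2*b3 - a3*b2)*e23
e12 coeff: 2*2 - 2*(-2) = 4 - (-4) = 8
e13 coeff: 2*2 - (-3)*(-2) = 4 - 6 = -2
e23 coeff: 2*2 - (-3)*2 = 4 - (-6) = 10
|a wedge b|^2 = 8^2 + (-2)^2 + 10^2
= 64 + 4 + 100
= 168


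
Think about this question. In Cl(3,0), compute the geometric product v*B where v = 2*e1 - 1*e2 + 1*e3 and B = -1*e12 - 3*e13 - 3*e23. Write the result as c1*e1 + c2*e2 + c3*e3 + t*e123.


vB has grade-1 (vector) and grade-3 (trivector) parts: vB = (v _| B) + (v ^ B).
Vector part <vB>_1:
  e1: -v2*b12 - v3*b13 = -(-1)*(-1) - (1)*(-3) = 2
  e2: v1*b12 - v3*b23 = (2)*(-1) - (1)*(-3) = 1
  e3: v1*b13 + v2*b23 = (2)*(-3) + (-1)*(-3) = -3
Trivector part <vB>_3:
  e123: v1*b23 - v2*b13 + v3*b12 = (2)*(-3) - (-1)*(-3) + (1)*(-1) = -10
vB = 2*e1 + 1*e2 - 3*e3 - 10*e123


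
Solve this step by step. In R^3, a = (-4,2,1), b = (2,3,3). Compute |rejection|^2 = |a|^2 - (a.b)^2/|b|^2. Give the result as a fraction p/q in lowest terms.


|a|^2 = (-4)^2 + 2^2 + 1^2 = 21
|b|^2 = 2^2 + 3^2 + 3^2 = 22
a . b = (-4)*2 + 2*3 + 1*3 = 1
(a.b)^2 = 1^2 = 1
|rej|^2 = 21 - 1/22
= (462 - 1)/22
= 461/22
In lowest terms: 461/22


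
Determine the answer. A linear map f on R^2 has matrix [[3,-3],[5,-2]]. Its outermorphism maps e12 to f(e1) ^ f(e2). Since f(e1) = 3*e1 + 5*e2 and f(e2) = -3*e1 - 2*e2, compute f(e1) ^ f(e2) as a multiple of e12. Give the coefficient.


The outermorphism of a linear map f sends e1^e2 to f(e1)^f(e2).
f(e1) = 3*e1 + 5*e2
f(e2) = -3*e1 - 2*e2
f(e1) ^ f(e2) = (3*e1 + 5*e2) ^ (-3*e1 - 2*e2)
= 3*(-2)*e12 + 5*(-3)*e21
= (-6 - (-15))*e12
= 9*e12
Coefficient = 9


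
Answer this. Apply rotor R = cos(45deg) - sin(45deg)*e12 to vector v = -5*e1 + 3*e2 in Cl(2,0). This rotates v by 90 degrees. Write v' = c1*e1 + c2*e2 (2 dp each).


Rotor R = cos(45deg) - sin(45deg)*e12
Rotation angle theta = 2 * 45 = 90 degrees
v' = R*v*~R rotates v by theta.
cos(90deg) = 0.0000, sin(90deg) = 1.0000
v'_1 = -5*cos(90deg) - 3*sin(90deg)
= -5*0.0000 - 3*1.0000
= -3.00
v'_2 = -5*sin(90deg) + 3*cos(90deg)
= -5*1.0000 + 3*0.0000
= -5.00
v' = -3.00*e1 - 5.00*e2


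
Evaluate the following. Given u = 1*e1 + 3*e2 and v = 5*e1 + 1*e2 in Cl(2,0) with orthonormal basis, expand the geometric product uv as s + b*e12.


Expand: (1*e1 + 3*e2)(5*e1 + 1*e2)
= 1*5*e1e1 + 1*1*e1e2 + 3*5*e2e1 + 3*1*e2e2
Using e1^2 = e2^2 = 1, e2e1 = -e1e2:
Scalar part s = 1*5 + 3*1 = 5 + 3 = 8
Bivector part b = 1*1 - 3*5 = 1 - 15 = -14
uv = 8 - 14*e12


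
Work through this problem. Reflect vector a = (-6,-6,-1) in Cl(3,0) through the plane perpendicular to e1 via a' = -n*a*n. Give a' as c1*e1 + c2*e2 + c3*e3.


Reflection formula: a' = -n*a*n, with n = e1 (unit vector, n^2 = 1).
For reflection through hyperplane perp to e1:
The component along e1 flips sign, others stay.
a = (-6, -6, -1)
a' = (6, -6, -1)
a' = 6*e1 - 6*e2 - 1*e3


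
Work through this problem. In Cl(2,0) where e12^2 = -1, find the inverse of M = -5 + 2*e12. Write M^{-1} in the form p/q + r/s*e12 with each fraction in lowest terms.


M = -5 + 2*e12, where e12^2 = -1.
Since M commutes with its reverse ~M = a - b*e12, M * ~M = a^2 - b^2*e12^2 = a^2 + b^2.
So M^{-1} = ~M / (a^2 + b^2) = (a - b*e12)/(a^2 + b^2).
a^2 + b^2 = 25 + 4 = 29
Scalar part = -5/29 = -5/29
Bivector coeff = -2/29 = -2/29
M^{-1} = -5/29 - 2/29*e12


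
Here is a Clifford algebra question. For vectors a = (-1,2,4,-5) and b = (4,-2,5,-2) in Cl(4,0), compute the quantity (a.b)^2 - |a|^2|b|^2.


a . b = (-1)*4 + 2*(-2) + 4*5 + (-5)*(-2)
= -4 + (-4) + 20 + 10 = 22
|a|^2 = (-1)^2 + 2^2 + 4^2 + (-5)^2 = 46
|b|^2 = 4^2 + (-2)^2 + 5^2 + (-2)^2 = 49
(a.b)^2 = 22^2 = 484
|a|^2 * |b|^2 = 46 * 49 = 2254
Result = 484 - 2254 = -1770


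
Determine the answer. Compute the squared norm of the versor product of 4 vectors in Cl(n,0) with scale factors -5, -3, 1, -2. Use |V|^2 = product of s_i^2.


Each vector v_i has |v_i|^2 = s_i^2
Squared scales: (-5)^2 = 25, (-3)^2 = 9, 1^2 = 1, (-2)^2 = 4
|V|^2 = 25 * 9 * 1 * 4
= 900


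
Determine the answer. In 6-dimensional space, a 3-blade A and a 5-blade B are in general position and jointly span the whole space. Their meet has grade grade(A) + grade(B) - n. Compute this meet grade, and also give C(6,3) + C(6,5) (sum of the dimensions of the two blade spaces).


Meet grade = grade(A) + grade(B) - n
= 3 + 5 - 6 = 2
C(6,3) = 20
C(6,5) = 6
dim_A + dim_B = 20 + 6 = 26


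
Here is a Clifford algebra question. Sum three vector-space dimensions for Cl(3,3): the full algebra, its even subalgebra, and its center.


n = 3 + 3 = 6
Total dim = 2^6 = 64
Even subalgebra dim = 2^5 = 32
n is even, so center dim = 1
Sum = 64 + 32 + 1 = 97


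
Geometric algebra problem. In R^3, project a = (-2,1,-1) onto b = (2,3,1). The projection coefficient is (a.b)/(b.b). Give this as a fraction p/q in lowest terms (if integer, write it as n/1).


Projection coefficient = (a . b) / (b . b)
a . b = (-2)*2 + 1*3 + (-1)*1
= -4 + 3 + (-1) = -2
b . b = 2^2 + 3^2 + 1^2
= 4 + 9 + 1 = 14
Coefficient = -2/14
In lowest terms: -1/7


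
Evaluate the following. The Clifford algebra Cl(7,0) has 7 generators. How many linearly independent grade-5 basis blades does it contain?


Number of grade-k basis blades in Cl(p,q) with n = p + q is C(n, k).
n = 7 + 0 = 7
C(7, 5) = 7! / (5! * 2!)
= 5040 / (120 * 2)
= 21


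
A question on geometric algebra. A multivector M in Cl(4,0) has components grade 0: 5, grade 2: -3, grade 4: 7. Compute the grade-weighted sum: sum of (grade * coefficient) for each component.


Grade-weighted sum = sum of grade_k * coefficient_k
0*5 = 0
2*(-3) = -6
4*7 = 28
Total = 0 + (-6) + 28 = 22


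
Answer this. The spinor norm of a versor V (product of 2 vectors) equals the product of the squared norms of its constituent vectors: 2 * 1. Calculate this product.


Spinor norm N(V) = |v1|^2 * |v2|^2 * ... * |v2|^2
= 2 * 1
Running product: 2, 2
N(V) = 2


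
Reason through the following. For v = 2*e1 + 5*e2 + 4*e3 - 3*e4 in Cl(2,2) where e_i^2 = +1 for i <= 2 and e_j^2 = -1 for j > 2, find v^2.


v^2 = sum of c_i^2 * e_i^2
Positive signature terms (e_i^2 = +1): 2^2 + 5^2 = 29
Negative signature terms (e_j^2 = -1): 4^2 + (-3)^2 = 25
v^2 = 29 - 25 = 4


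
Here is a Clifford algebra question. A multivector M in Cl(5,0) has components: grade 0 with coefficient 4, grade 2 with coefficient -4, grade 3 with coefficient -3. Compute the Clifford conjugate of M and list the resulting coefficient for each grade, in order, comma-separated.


Clifford conjugate sign for grade k: (-1)^(k(k+1)/2)
Grade 0: (-1)^(0*1/2) = (-1)^0 = 1, coeff 4 -> 4
Grade 2: (-1)^(2*3/2) = (-1)^3 = -1, coeff -4 -> 4
Grade 3: (-1)^(3*4/2) = (-1)^6 = 1, coeff -3 -> -3
Conjugated coefficients: 4, 4, -3


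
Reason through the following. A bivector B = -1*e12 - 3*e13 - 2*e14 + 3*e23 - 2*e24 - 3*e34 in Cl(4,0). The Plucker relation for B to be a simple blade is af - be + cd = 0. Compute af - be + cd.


Plucker relation: af - be + cd
a*f = (-1)*(-3) = 3
b*e = (-3)*(-2) = 6
c*d = (-2)*3 = -6
af - be + cd = 3 - 6 + (-6)
= -9


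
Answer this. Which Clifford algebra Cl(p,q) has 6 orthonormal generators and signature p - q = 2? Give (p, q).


We need p + q = 6 and p - q = 2.
Adding: 2p = 6 + 2 = 8, so p = 4.
Then q = 6 - 4 = 2.
(p, q) = (4, 2)


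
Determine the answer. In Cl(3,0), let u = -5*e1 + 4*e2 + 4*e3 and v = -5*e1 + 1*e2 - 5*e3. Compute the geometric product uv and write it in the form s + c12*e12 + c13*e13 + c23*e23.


In Cl(3,0): e_i^2 = 1, e_ie_j = -e_je_i for i != j.
Scalar part = u . v = (-5)*(-5) + 4*1 + 4*(-5)
= 25 + 4 + (-20) = 9
e12 coeff = (-5)*1 - 4*(-5) = -5 - (-20) = 15
e13 coeff = (-5)*(-5) - 4*(-5) = 25 - (-20) = 45
e23 coeff = 4*(-5) - 4*1 = -20 - 4 = -24
uv = 9 + 15*e12 + 45*e13 - 24*e23


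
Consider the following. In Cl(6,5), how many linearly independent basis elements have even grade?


Even subalgebra dimension = 2^(n-1)
n = 6 + 5 = 11
2^(11 - 1) = 2^10 = 1024
Verification: sum of C(11,k) for even k = 1 + 55 + 330 + 462 + 165 + 11 = 1024
Result = 1024


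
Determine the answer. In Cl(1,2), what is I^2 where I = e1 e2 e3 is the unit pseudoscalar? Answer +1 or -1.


The pseudoscalar I = e1...e_n (product of all n generators) of Cl(p,q) satisfies I^2 = (-1)^(q + n(n-1)/2).
p = 1, q = 2, n = p + q = 3
n(n-1)/2 = 3 * 2 / 2 = 3
Exponent = q + n(n-1)/2 = 2 + 3 = 5
I^2 = (-1)^5 = -1


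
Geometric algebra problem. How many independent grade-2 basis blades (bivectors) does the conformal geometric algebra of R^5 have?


The conformal model of R^5 uses Cl(6,1) with m = 5 + 2 = 7 generators.
Number of grade-2 blades = C(m, 2) = C(7, 2)
= 7*6/2 = 21


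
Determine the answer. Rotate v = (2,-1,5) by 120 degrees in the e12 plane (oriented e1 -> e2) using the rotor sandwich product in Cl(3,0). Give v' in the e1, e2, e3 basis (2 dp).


Rotor R = cos(60deg) - sin(60deg)*e12
Rotation angle theta = 2 * 60 = 120 degrees in the e12 plane (e1 -> e2).
The component perpendicular to the plane (e3) is invariant: v'_3 = v3 = 5.00
cos(120deg) = -0.5000, sin(120deg) = 0.8660
v'_1 = v1*cos(theta) - v2*sin(theta) = 2*(-0.5000) - (-1)*0.8660 = -0.13
v'_2 = v1*sin(theta) + v2*cos(theta) = 2*0.8660 + (-1)*(-0.5000) = 2.23
v' = -0.13*e1 + 2.23*e2 + 5.00*e3


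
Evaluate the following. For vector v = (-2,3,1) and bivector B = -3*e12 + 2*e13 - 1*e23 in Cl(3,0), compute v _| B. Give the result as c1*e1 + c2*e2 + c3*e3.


Left contraction v _| B = <vB>_1 (grade-1 part of the geometric product vB).
Using e1_|e12 = e2, e2_|e12 = -e1, e1_|e13 = e3, e3_|e13 = -e1, e2_|e23 = e3, e3_|e23 = -e2:
e1 coeff: -v2*b12 - v3*b13 = -(3)*(-3) - (1)*(2) = 7
e2 coeff: v1*b12 - v3*b23 = (-2)*(-3) - (1)*(-1) = 7
e3 coeff: v1*b13 + v2*b23 = (-2)*(2) + (3)*(-1) = -7
v _| B = 7*e1 + 7*e2 - 7*e3


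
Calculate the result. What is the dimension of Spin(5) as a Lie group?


Spin(n) double-covers SO(n); both have Lie algebra so(n) of dimension n(n-1)/2.
n = 5
n(n-1) = 5 * 4 = 20
dim Spin(5) = 20/2 = 10


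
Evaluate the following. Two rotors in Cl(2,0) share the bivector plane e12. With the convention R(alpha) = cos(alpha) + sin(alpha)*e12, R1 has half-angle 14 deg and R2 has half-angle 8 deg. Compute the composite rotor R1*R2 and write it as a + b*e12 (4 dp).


Same-plane rotors commute and their half-angles add:
R1*R2 = cos(a1 + a2) + sin(a1 + a2)*e12.
a1 + a2 = 14 + 8 = 22 deg
cos(22 deg) = 0.9272
sin(22 deg) = 0.3746
R1*R2 = 0.9272 + 0.3746*e12


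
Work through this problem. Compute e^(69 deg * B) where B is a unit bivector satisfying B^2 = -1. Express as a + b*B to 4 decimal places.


For a unit bivector B with B^2 = -1, the exponential series gives
e^(theta*B) = cos(theta) + sin(theta)*B (the GA analogue of Euler's formula).
theta = 69 degrees = 1.204277 rad
cos(69 deg) = 0.3584
sin(69 deg) = 0.9336
exp(theta*B) = 0.3584 + 0.9336*B


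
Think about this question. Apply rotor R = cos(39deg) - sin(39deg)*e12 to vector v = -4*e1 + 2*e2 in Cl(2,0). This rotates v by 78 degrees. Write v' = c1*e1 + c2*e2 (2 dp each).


Rotor R = cos(39deg) - sin(39deg)*e12
Rotation angle theta = 2 * 39 = 78 degrees
v' = R*v*~R rotates v by theta.
cos(78deg) = 0.2079, sin(78deg) = 0.9781
v'_1 = -4*cos(78deg) - 2*sin(78deg)
= -4*0.2079 - 2*0.9781
= -2.79
v'_2 = -4*sin(78deg) + 2*cos(78deg)
= -4*0.9781 + 2*0.2079
= -3.50
v' = -2.79*e1 - 3.50*e2


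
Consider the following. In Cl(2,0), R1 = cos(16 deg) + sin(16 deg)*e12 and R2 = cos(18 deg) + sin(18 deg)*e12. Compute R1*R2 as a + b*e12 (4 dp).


Same-plane rotors commute and their half-angles add:
R1*R2 = cos(a1 + a2) + sin(a1 + a2)*e12.
a1 + a2 = 16 + 18 = 34 deg
cos(34 deg) = 0.8290
sin(34 deg) = 0.5592
R1*R2 = 0.8290 + 0.5592*e12


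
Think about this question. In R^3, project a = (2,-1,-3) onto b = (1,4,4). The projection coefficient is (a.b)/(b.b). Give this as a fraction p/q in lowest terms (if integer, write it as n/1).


Projection coefficient = (a . b) / (b . b)
a . b = 2*1 + (-1)*4 + (-3)*4
= 2 + (-4) + (-12) = -14
b . b = 1^2 + 4^2 + 4^2
= 1 + 16 + 16 = 33
Coefficient = -14/33
In lowest terms: -14/33


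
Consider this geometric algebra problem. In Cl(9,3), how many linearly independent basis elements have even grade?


Even subalgebra dimension = 2^(n-1)
n = 9 + 3 = 12
2^(12 - 1) = 2^11 = 2048
Verification: sum of C(12,k) for even k = 1 + 66 + 495 + 924 + 495 + 66 + 1 = 2048
Result = 2048


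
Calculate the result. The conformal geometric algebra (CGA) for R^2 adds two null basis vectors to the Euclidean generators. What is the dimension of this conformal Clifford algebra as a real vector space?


The conformal model of R^2 uses Cl(3,1): the 2 Euclidean generators plus two extra orthogonal generators e+ (e+^2 = +1) and e- (e-^2 = -1), from which the null vectors e0, einf are built.
Number of generators m = 2 + 2 = 4.
dim Cl(p,q) = 2^m = 2^4 = 16


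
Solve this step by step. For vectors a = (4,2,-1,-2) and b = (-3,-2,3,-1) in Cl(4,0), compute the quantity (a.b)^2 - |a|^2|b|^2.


a . b = 4*(-3) + 2*(-2) + (-1)*3 + (-2)*(-1)
= -12 + (-4) + (-3) + 2 = -17
|a|^2 = 4^2 + 2^2 + (-1)^2 + (-2)^2 = 25
|b|^2 = (-3)^2 + (-2)^2 + 3^2 + (-1)^2 = 23
(a.b)^2 = (-17)^2 = 289
|a|^2 * |b|^2 = 25 * 23 = 575
Result = 289 - 575 = -286


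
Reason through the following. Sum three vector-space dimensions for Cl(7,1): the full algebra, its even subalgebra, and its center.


n = 7 + 1 = 8
Total dim = 2^8 = 256
Even subalgebra dim = 2^7 = 128
n is even, so center dim = 1
Sum = 256 + 128 + 1 = 385


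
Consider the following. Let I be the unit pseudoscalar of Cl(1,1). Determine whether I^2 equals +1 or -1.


The pseudoscalar I = e1...e_n (product of all n generators) of Cl(p,q) satisfies I^2 = (-1)^(q + n(n-1)/2).
p = 1, q = 1, n = p + q = 2
n(n-1)/2 = 2 * 1 / 2 = 1
Exponent = q + n(n-1)/2 = 1 + 1 = 2
I^2 = (-1)^2 = +1


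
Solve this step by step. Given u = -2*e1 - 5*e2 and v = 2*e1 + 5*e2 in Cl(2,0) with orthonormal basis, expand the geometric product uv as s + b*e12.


Expand: (-2*e1 - 5*e2)(2*e1 + 5*e2)
= (-2)*2*e1e1 + (-2)*5*e1e2 + (-5)*2*e2e1 + (-5)*5*e2e2
Using e1^2 = e2^2 = 1, e2e1 = -e1e2:
Scalar part s = (-2)*2 + (-5)*5 = -4 + (-25) = -29
Bivector part b = (-2)*5 - (-5)*2 = -10 - (-10) = 0
uv = -29 + 0*e12


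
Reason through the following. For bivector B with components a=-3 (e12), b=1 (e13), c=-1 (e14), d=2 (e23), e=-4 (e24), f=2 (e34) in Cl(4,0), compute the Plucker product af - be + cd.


Plucker relation: af - be + cd
a*f = (-3)*2 = -6
b*e = 1*(-4) = -4
c*d = (-1)*2 = -2
af - be + cd = -6 - (-4) + (-2)
= -4


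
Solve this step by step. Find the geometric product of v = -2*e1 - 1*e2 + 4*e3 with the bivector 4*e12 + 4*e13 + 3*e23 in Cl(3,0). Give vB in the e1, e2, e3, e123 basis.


vB has grade-1 (vector) and grade-3 (trivector) parts: vB = (v _| B) + (v ^ B).
Vector part <vB>_1:
  e1: -v2*b12 - v3*b13 = -(-1)*(4) - (4)*(4) = -12
  e2: v1*b12 - v3*b23 = (-2)*(4) - (4)*(3) = -20
  e3: v1*b13 + v2*b23 = (-2)*(4) + (-1)*(3) = -11
Trivector part <vB>_3:
  e123: v1*b23 - v2*b13 + v3*b12 = (-2)*(3) - (-1)*(4) + (4)*(4) = 14
vB = -12*e1 - 20*e2 - 11*e3 + 14*e123


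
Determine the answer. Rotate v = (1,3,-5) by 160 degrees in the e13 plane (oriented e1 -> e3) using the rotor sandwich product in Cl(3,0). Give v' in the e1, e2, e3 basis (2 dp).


Rotor R = cos(80deg) - sin(80deg)*e13
Rotation angle theta = 2 * 80 = 160 degrees in the e13 plane (e1 -> e3).
The component perpendicular to the plane (e2) is invariant: v'_2 = v2 = 3.00
cos(160deg) = -0.9397, sin(160deg) = 0.3420
v'_1 = v1*cos(theta) - v3*sin(theta) = 1*(-0.9397) - (-5)*0.3420 = 0.77
v'_3 = v1*sin(theta) + v3*cos(theta) = 1*0.3420 + (-5)*(-0.9397) = 5.04
v' = 0.77*e1 + 3.00*e2 + 5.04*e3


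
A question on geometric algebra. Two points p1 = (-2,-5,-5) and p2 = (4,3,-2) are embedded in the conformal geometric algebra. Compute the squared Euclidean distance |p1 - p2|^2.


p1 - p2 = (-6, -8, -3)
|p1 - p2|^2 = (-6)^2 + (-8)^2 + (-3)^2
= 36 + 64 + 9
= 109


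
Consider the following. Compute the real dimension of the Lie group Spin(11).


Spin(n) double-covers SO(n); both have Lie algebra so(n) of dimension n(n-1)/2.
n = 11
n(n-1) = 11 * 10 = 110
dim Spin(11) = 110/2 = 55


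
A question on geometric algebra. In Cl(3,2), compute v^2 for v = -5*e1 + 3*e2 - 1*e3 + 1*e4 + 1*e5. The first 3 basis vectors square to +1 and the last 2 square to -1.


v^2 = sum of c_i^2 * e_i^2
Positive signature terms (e_i^2 = +1): (-5)^2 + 3^2 + (-1)^2 = 35
Negative signature terms (e_j^2 = -1): 1^2 + 1^2 = 2
v^2 = 35 - 2 = 33


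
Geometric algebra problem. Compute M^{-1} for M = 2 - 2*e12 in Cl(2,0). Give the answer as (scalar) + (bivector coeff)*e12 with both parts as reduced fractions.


M = 2 - 2*e12, where e12^2 = -1.
Since M commutes with its reverse ~M = a - b*e12, M * ~M = a^2 - b^2*e12^2 = a^2 + b^2.
So M^{-1} = ~M / (a^2 + b^2) = (a - b*e12)/(a^2 + b^2).
a^2 + b^2 = 4 + 4 = 8
Scalar part = 2/8 = 1/4
Bivector coeff = 2/8 = 1/4
M^{-1} = 1/4 + 1/4*e12


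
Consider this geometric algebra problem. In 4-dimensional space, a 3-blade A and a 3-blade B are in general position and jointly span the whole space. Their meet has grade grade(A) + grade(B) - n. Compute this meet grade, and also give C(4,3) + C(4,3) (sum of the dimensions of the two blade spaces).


Meet grade = grade(A) + grade(B) - n
= 3 + 3 - 4 = 2
C(4,3) = 4
C(4,3) = 4
dim_A + dim_B = 4 + 4 = 8


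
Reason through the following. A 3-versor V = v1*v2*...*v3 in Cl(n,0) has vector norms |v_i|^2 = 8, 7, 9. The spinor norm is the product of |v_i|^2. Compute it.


Spinor norm N(V) = |v1|^2 * |v2|^2 * ... * |v3|^2
= 8 * 7 * 9
Running product: 8, 56, 504
N(V) = 504


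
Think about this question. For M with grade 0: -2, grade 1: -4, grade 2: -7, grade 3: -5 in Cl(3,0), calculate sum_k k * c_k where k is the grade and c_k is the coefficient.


Grade-weighted sum = sum of grade_k * coefficient_k
0*(-2) = 0
1*(-4) = -4
2*(-7) = -14
3*(-5) = -15
Total = 0 + (-4) + (-14) + (-15) = -33


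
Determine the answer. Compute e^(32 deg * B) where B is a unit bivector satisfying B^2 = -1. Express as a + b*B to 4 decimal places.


For a unit bivector B with B^2 = -1, the exponential series gives
e^(theta*B) = cos(theta) + sin(theta)*B (the GA analogue of Euler's formula).
theta = 32 degrees = 0.558505 rad
cos(32 deg) = 0.8480
sin(32 deg) = 0.5299
exp(theta*B) = 0.8480 + 0.5299*B


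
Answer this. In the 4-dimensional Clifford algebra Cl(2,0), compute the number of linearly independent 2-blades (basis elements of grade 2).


Number of grade-k basis blades in Cl(p,q) with n = p + q is C(n, k).
n = 2 + 0 = 2
C(2, 2) = 2! / (2! * 0!)
= 2 / (2 * 1)
= 1


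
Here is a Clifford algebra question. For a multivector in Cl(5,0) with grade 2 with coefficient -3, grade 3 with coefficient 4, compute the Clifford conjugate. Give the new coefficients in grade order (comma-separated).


Clifford conjugate sign for grade k: (-1)^(k(k+1)/2)
Grade 2: (-1)^(2*3/2) = (-1)^3 = -1, coeff -3 -> 3
Grade 3: (-1)^(3*4/2) = (-1)^6 = 1, coeff 4 -> 4
Conjugated coefficients: 3, 4


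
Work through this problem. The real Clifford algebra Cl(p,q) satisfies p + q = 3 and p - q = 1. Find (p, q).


We need p + q = 3 and p - q = 1.
Adding: 2p = 3 + 1 = 4, so p = 2.
Then q = 3 - 2 = 1.
(p, q) = (2, 1)


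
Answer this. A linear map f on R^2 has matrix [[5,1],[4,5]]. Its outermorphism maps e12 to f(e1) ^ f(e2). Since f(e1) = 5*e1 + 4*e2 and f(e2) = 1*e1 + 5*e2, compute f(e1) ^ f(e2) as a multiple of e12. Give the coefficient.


The outermorphism of a linear map f sends e1^e2 to f(e1)^f(e2).
f(e1) = 5*e1 + 4*e2
f(e2) = 1*e1 + 5*e2
f(e1) ^ f(e2) = (5*e1 + 4*e2) ^ (1*e1 + 5*e2)
= 5*5*e12 + 4*1*e21
= (25 - 4)*e12
= 21*e12
Coefficient = 21


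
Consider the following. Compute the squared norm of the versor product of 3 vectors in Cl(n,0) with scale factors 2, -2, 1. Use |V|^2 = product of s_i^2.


Each vector v_i has |v_i|^2 = s_i^2
Squared scales: 2^2 = 4, (-2)^2 = 4, 1^2 = 1
|V|^2 = 4 * 4 * 1
= 16


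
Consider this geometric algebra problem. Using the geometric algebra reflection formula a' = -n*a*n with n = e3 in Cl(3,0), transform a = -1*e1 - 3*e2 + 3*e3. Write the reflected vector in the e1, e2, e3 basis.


Reflection formula: a' = -n*a*n, with n = e3 (unit vector, n^2 = 1).
For reflection through hyperplane perp to e3:
The component along e3 flips sign, others stay.
a = (-1, -3, 3)
a' = (-1, -3, -3)
a' = -1*e1 - 3*e2 - 3*e3


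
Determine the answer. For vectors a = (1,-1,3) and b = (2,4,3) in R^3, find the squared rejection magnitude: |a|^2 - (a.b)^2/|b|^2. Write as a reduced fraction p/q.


|a|^2 = 1^2 + (-1)^2 + 3^2 = 11
|b|^2 = 2^2 + 4^2 + 3^2 = 29
a . b = 1*2 + (-1)*4 + 3*3 = 7
(a.b)^2 = 7^2 = 49
|rej|^2 = 11 - 49/29
= (319 - 49)/29
= 270/29
In lowest terms: 270/29


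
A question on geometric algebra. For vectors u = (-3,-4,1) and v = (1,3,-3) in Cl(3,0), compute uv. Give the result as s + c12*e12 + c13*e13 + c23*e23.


In Cl(3,0): e_i^2 = 1, e_ie_j = -e_je_i for i != j.
Scalar part = u . v = (-3)*1 + (-4)*3 + 1*(-3)
= -3 + (-12) + (-3) = -18
e12 coeff = (-3)*3 - (-4)*1 = -9 - (-4) = -5
e13 coeff = (-3)*(-3) - 1*1 = 9 - 1 = 8
e23 coeff = (-4)*(-3) - 1*3 = 12 - 3 = 9
uv = -18 - 5*e12 + 8*e13 + 9*e23


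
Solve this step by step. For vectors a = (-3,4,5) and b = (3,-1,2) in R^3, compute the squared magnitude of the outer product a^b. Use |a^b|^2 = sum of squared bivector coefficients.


a wedge b = (a1*b2 - a2*b1)*e12 + (a1*b3 - a3*b1)*e13 + (a2*b3 - a3*b2)*e23
e12 coeff: (-3)*(-1) - 4*3 = 3 - 12 = -9
e13 coeff: (-3)*2 - 5*3 = -6 - 15 = -21
e23 coeff: 4*2 - 5*(-1) = 8 - (-5) = 13
|a wedge b|^2 = (-9)^2 + (-21)^2 + 13^2
= 81 + 441 + 169
= 691


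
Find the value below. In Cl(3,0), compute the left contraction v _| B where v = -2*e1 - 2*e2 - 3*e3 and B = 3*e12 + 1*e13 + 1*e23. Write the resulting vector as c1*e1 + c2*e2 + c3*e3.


Left contraction v _| B = <vB>_1 (grade-1 part of the geometric product vB).
Using e1_|e12 = e2, e2_|e12 = -e1, e1_|e13 = e3, e3_|e13 = -e1, e2_|e23 = e3, e3_|e23 = -e2:
e1 coeff: -v2*b12 - v3*b13 = -(-2)*(3) - (-3)*(1) = 9
e2 coeff: v1*b12 - v3*b23 = (-2)*(3) - (-3)*(1) = -3
e3 coeff: v1*b13 + v2*b23 = (-2)*(1) + (-2)*(1) = -4
v _| B = 9*e1 - 3*e2 - 4*e3


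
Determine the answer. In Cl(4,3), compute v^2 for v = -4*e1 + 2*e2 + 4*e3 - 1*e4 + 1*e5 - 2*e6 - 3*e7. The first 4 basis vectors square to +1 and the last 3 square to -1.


v^2 = sum of c_i^2 * e_i^2
Positive signature terms (e_i^2 = +1): (-4)^2 + 2^2 + 4^2 + (-1)^2 = 37
Negative signature terms (e_j^2 = -1): 1^2 + (-2)^2 + (-3)^2 = 14
v^2 = 37 - 14 = 23


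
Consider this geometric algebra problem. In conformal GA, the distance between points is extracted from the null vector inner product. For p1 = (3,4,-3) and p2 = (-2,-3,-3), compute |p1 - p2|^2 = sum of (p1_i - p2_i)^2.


p1 - p2 = (5, 7, 0)
|p1 - p2|^2 = 5^2 + 7^2 + 0^2
= 25 + 49 + 0
= 74


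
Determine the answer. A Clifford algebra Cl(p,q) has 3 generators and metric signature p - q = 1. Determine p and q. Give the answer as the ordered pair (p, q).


We need p + q = 3 and p - q = 1.
Adding: 2p = 3 + 1 = 4, so p = 2.
Then q = 3 - 2 = 1.
(p, q) = (2, 1)


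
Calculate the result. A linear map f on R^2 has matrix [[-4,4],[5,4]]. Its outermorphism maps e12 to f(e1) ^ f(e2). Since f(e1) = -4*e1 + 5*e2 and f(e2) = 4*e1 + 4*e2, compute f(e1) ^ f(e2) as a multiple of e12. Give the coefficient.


The outermorphism of a linear map f sends e1^e2 to f(e1)^f(e2).
f(e1) = -4*e1 + 5*e2
f(e2) = 4*e1 + 4*e2
f(e1) ^ f(e2) = (-4*e1 + 5*e2) ^ (4*e1 + 4*e2)
= (-4)*4*e12 + 5*4*e21
= (-16 - 20)*e12
= -36*e12
Coefficient = -36


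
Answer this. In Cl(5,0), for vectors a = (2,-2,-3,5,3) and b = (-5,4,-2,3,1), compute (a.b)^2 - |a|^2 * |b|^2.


a . b = 2*(-5) + (-2)*4 + (-3)*(-2) + 5*3 + 3*1
= -10 + (-8) + 6 + 15 + 3 = 6
|a|^2 = 2^2 + (-2)^2 + (-3)^2 + 5^2 + 3^2 = 51
|b|^2 = (-5)^2 + 4^2 + (-2)^2 + 3^2 + 1^2 = 55
(a.b)^2 = 6^2 = 36
|a|^2 * |b|^2 = 51 * 55 = 2805
Result = 36 - 2805 = -2769


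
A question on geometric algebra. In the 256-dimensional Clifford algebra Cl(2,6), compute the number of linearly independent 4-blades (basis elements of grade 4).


Number of grade-k basis blades in Cl(p,q) with n = p + q is C(n, k).
n = 2 + 6 = 8
C(8, 4) = 8! / (4! * 4!)
= 40320 / (24 * 24)
= 70


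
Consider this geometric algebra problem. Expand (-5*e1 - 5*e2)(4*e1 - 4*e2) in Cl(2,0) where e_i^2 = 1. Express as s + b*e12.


Expand: (-5*e1 - 5*e2)(4*e1 - 4*e2)
= (-5)*4*e1e1 + (-5)*(-4)*e1e2 + (-5)*4*e2e1 + (-5)*(-4)*e2e2
Using e1^2 = e2^2 = 1, e2e1 = -e1e2:
Scalar part s = (-5)*4 + (-5)*(-4) = -20 + 20 = 0
Bivector part b = (-5)*(-4) - (-5)*4 = 20 - (-20) = 40
uv = 0 + 40*e12


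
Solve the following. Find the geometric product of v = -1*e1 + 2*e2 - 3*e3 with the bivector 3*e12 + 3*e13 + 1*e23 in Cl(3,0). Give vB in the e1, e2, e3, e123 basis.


vB has grade-1 (vector) and grade-3 (trivector) parts: vB = (v _| B) + (v ^ B).
Vector part <vB>_1:
  e1: -v2*b12 - v3*b13 = -(2)*(3) - (-3)*(3) = 3
  e2: v1*b12 - v3*b23 = (-1)*(3) - (-3)*(1) = 0
  e3: v1*b13 + v2*b23 = (-1)*(3) + (2)*(1) = -1
Trivector part <vB>_3:
  e123: v1*b23 - v2*b13 + v3*b12 = (-1)*(1) - (2)*(3) + (-3)*(3) = -16
vB = 3*e1 + 0*e2 - 1*e3 - 16*e123


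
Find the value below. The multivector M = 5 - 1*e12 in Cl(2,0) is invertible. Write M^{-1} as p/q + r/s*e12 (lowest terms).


M = 5 - 1*e12, where e12^2 = -1.
Since M commutes with its reverse ~M = a - b*e12, M * ~M = a^2 - b^2*e12^2 = a^2 + b^2.
So M^{-1} = ~M / (a^2 + b^2) = (a - b*e12)/(a^2 + b^2).
a^2 + b^2 = 25 + 1 = 26
Scalar part = 5/26 = 5/26
Bivector coeff = 1/26 = 1/26
M^{-1} = 5/26 + 1/26*e12


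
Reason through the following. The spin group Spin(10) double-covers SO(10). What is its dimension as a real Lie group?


Spin(n) double-covers SO(n); both have Lie algebra so(n) of dimension n(n-1)/2.
n = 10
n(n-1) = 10 * 9 = 90
dim Spin(10) = 90/2 = 45


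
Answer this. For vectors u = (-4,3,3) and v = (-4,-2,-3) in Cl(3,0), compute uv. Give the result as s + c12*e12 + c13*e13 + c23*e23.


In Cl(3,0): e_i^2 = 1, e_ie_j = -e_je_i for i != j.
Scalar part = u . v = (-4)*(-4) + 3*(-2) + 3*(-3)
= 16 + (-6) + (-9) = 1
e12 coeff = (-4)*(-2) - 3*(-4) = 8 - (-12) = 20
e13 coeff = (-4)*(-3) - 3*(-4) = 12 - (-12) = 24
e23 coeff = 3*(-3) - 3*(-2) = -9 - (-6) = -3
uv = 1 + 20*e12 + 24*e13 - 3*e23


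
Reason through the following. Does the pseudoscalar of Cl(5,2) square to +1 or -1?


The pseudoscalar I = e1...e_n (product of all n generators) of Cl(p,q) satisfies I^2 = (-1)^(q + n(n-1)/2).
p = 5, q = 2, n = p + q = 7
n(n-1)/2 = 7 * 6 / 2 = 21
Exponent = q + n(n-1)/2 = 2 + 21 = 23
I^2 = (-1)^23 = -1


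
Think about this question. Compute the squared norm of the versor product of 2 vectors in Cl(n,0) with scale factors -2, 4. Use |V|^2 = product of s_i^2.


Each vector v_i has |v_i|^2 = s_i^2
Squared scales: (-2)^2 = 4, 4^2 = 16
|V|^2 = 4 * 16
= 64


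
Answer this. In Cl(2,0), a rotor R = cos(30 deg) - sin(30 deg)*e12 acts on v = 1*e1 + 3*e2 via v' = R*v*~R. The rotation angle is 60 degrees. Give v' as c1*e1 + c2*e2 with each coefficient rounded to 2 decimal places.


Rotor R = cos(30deg) - sin(30deg)*e12
Rotation angle theta = 2 * 30 = 60 degrees
v' = R*v*~R rotates v by theta.
cos(60deg) = 0.5000, sin(60deg) = 0.8660
v'_1 = 1*cos(60deg) - 3*sin(60deg)
= 1*0.5000 - 3*0.8660
= -2.10
v'_2 = 1*sin(60deg) + 3*cos(60deg)
= 1*0.8660 + 3*0.5000
= 2.37
v' = -2.10*e1 + 2.37*e2


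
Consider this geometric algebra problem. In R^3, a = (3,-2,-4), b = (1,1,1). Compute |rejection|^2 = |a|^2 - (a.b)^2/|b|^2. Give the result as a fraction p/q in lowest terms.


|a|^2 = 3^2 + (-2)^2 + (-4)^2 = 29
|b|^2 = 1^2 + 1^2 + 1^2 = 3
a . b = 3*1 + (-2)*1 + (-4)*1 = -3
(a.b)^2 = (-3)^2 = 9
|rej|^2 = 29 - 9/3
= (87 - 9)/3
= 78/3
In lowest terms: 26/1


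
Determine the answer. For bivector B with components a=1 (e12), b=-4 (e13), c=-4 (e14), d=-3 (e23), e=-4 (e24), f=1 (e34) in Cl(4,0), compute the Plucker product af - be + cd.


Plucker relation: af - be + cd
a*f = 1*1 = 1
b*e = (-4)*(-4) = 16
c*d = (-4)*(-3) = 12
af - be + cd = 1 - 16 + 12
= -3


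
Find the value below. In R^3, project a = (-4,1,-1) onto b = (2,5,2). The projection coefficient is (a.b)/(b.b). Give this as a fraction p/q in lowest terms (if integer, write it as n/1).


Projection coefficient = (a . b) / (b . b)
a . b = (-4)*2 + 1*5 + (-1)*2
= -8 + 5 + (-2) = -5
b . b = 2^2 + 5^2 + 2^2
= 4 + 25 + 4 = 33
Coefficient = -5/33
In lowest terms: -5/33


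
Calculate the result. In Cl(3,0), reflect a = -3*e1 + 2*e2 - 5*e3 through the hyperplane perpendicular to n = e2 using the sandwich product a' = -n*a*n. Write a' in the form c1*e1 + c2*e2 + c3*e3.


Reflection formula: a' = -n*a*n, with n = e2 (unit vector, n^2 = 1).
For reflection through hyperplane perp to e2:
The component along e2 flips sign, others stay.
a = (-3, 2, -5)
a' = (-3, -2, -5)
a' = -3*e1 - 2*e2 - 5*e3


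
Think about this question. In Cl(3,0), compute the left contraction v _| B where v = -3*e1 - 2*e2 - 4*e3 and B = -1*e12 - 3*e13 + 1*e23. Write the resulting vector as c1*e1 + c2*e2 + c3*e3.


Left contraction v _| B = <vB>_1 (grade-1 part of the geometric product vB).
Using e1_|e12 = e2, e2_|e12 = -e1, e1_|e13 = e3, e3_|e13 = -e1, e2_|e23 = e3, e3_|e23 = -e2:
e1 coeff: -v2*b12 - v3*b13 = -(-2)*(-1) - (-4)*(-3) = -14
e2 coeff: v1*b12 - v3*b23 = (-3)*(-1) - (-4)*(1) = 7
e3 coeff: v1*b13 + v2*b23 = (-3)*(-3) + (-2)*(1) = 7
v _| B = -14*e1 + 7*e2 + 7*e3


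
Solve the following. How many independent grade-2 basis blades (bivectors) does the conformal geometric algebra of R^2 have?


The conformal model of R^2 uses Cl(3,1) with m = 2 + 2 = 4 generators.
Number of grade-2 blades = C(m, 2) = C(4, 2)
= 4*3/2 = 6


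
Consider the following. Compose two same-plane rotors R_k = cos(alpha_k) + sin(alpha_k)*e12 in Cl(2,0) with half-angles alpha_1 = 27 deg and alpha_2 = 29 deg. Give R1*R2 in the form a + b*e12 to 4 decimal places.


Same-plane rotors commute and their half-angles add:
R1*R2 = cos(a1 + a2) + sin(a1 + a2)*e12.
a1 + a2 = 27 + 29 = 56 deg
cos(56 deg) = 0.5592
sin(56 deg) = 0.8290
R1*R2 = 0.5592 + 0.8290*e12


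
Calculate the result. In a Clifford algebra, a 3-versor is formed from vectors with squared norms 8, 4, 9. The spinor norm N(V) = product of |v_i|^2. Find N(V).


Spinor norm N(V) = |v1|^2 * |v2|^2 * ... * |v3|^2
= 8 * 4 * 9
Running product: 8, 32, 288
N(V) = 288


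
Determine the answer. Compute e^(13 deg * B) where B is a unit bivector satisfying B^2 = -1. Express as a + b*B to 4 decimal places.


For a unit bivector B with B^2 = -1, the exponential series gives
e^(theta*B) = cos(theta) + sin(theta)*B (the GA analogue of Euler's formula).
theta = 13 degrees = 0.226893 rad
cos(13 deg) = 0.9744
sin(13 deg) = 0.2250
exp(theta*B) = 0.9744 + 0.2250*B


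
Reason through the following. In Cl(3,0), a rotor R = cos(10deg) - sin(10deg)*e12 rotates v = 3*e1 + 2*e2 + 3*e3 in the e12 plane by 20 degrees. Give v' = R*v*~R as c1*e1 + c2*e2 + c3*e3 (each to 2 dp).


Rotor R = cos(10deg) - sin(10deg)*e12
Rotation angle theta = 2 * 10 = 20 degrees in the e12 plane (e1 -> e2).
The component perpendicular to the plane (e3) is invariant: v'_3 = v3 = 3.00
cos(20deg) = 0.9397, sin(20deg) = 0.3420
v'_1 = v1*cos(theta) - v2*sin(theta) = 3*0.9397 - 2*0.3420 = 2.14
v'_2 = v1*sin(theta) + v2*cos(theta) = 3*0.3420 + 2*0.9397 = 2.91
v' = 2.14*e1 + 2.91*e2 + 3.00*e3


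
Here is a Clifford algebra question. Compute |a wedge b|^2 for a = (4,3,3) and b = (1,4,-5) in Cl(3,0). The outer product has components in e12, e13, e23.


a wedge b = (a1*b2 - a2*b1)*e12 + (a1*b3 - a3*b1)*e13 + (a2*b3 - a3*b2)*e23
e12 coeff: 4*4 - 3*1 = 16 - 3 = 13
e13 coeff: 4*(-5) - 3*1 = -20 - 3 = -23
e23 coeff: 3*(-5) - 3*4 = -15 - 12 = -27
|a wedge b|^2 = 13^2 + (-23)^2 + (-27)^2
= 169 + 529 + 729
= 1427


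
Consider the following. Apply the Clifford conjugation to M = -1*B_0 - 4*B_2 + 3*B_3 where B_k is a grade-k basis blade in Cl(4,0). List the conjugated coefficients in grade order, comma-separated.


Clifford conjugate sign for grade k: (-1)^(k(k+1)/2)
Grade 0: (-1)^(0*1/2) = (-1)^0 = 1, coeff -1 -> -1
Grade 2: (-1)^(2*3/2) = (-1)^3 = -1, coeff -4 -> 4
Grade 3: (-1)^(3*4/2) = (-1)^6 = 1, coeff 3 -> 3
Conjugated coefficients: -1, 4, 3


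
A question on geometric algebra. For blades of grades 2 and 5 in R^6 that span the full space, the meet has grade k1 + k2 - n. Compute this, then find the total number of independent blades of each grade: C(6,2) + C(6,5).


Meet grade = grade(A) + grade(B) - n
= 2 + 5 - 6 = 1
C(6,2) = 15
C(6,5) = 6
dim_A + dim_B = 15 + 6 = 21


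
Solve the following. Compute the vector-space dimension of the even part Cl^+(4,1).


Even subalgebra dimension = 2^(n-1)
n = 4 + 1 = 5
2^(5 - 1) = 2^4 = 16
Verification: sum of C(5,k) for even k = 1 + 10 + 5 = 16
Result = 16


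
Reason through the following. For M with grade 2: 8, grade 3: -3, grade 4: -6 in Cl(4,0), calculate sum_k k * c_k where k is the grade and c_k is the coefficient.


Grade-weighted sum = sum of grade_k * coefficient_k
2*8 = 16
3*(-3) = -9
4*(-6) = -24
Total = 16 + (-9) + (-24) = -17


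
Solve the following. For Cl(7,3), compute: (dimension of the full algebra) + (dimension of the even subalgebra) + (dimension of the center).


n = 7 + 3 = 10
Total dim = 2^10 = 1024
Even subalgebra dim = 2^9 = 512
n is even, so center dim = 1
Sum = 1024 + 512 + 1 = 1537


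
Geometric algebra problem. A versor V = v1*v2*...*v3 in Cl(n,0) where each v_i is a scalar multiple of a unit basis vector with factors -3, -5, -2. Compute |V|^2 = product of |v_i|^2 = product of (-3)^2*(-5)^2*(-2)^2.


Each vector v_i has |v_i|^2 = s_i^2
Squared scales: (-3)^2 = 9, (-5)^2 = 25, (-2)^2 = 4
|V|^2 = 9 * 25 * 4
= 900
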